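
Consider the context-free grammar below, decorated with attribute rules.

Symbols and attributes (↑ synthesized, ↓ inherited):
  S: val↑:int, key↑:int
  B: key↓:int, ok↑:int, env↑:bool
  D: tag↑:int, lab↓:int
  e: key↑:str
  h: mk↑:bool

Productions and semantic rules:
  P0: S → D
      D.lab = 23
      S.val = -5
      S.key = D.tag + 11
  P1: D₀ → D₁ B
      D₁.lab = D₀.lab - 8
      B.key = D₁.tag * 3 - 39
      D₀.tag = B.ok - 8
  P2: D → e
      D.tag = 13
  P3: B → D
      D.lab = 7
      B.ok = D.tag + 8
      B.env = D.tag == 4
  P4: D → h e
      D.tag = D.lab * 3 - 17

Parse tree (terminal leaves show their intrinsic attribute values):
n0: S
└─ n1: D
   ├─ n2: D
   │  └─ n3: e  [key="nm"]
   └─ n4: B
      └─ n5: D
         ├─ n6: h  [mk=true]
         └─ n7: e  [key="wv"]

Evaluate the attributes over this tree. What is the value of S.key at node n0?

15

1. n1.lab = 23  [23]
2. n2.lab = 15  [D₀.lab - 8]
3. n3.key = "nm"  [terminal]
4. n2.tag = 13  [13]
5. n4.key = 0  [D₁.tag * 3 - 39]
6. n5.lab = 7  [7]
7. n6.mk = true  [terminal]
8. n7.key = "wv"  [terminal]
9. n5.tag = 4  [D.lab * 3 - 17]
10. n4.ok = 12  [D.tag + 8]
11. n4.env = true  [D.tag == 4]
12. n1.tag = 4  [B.ok - 8]
13. n0.val = -5  [-5]
14. n0.key = 15  [D.tag + 11]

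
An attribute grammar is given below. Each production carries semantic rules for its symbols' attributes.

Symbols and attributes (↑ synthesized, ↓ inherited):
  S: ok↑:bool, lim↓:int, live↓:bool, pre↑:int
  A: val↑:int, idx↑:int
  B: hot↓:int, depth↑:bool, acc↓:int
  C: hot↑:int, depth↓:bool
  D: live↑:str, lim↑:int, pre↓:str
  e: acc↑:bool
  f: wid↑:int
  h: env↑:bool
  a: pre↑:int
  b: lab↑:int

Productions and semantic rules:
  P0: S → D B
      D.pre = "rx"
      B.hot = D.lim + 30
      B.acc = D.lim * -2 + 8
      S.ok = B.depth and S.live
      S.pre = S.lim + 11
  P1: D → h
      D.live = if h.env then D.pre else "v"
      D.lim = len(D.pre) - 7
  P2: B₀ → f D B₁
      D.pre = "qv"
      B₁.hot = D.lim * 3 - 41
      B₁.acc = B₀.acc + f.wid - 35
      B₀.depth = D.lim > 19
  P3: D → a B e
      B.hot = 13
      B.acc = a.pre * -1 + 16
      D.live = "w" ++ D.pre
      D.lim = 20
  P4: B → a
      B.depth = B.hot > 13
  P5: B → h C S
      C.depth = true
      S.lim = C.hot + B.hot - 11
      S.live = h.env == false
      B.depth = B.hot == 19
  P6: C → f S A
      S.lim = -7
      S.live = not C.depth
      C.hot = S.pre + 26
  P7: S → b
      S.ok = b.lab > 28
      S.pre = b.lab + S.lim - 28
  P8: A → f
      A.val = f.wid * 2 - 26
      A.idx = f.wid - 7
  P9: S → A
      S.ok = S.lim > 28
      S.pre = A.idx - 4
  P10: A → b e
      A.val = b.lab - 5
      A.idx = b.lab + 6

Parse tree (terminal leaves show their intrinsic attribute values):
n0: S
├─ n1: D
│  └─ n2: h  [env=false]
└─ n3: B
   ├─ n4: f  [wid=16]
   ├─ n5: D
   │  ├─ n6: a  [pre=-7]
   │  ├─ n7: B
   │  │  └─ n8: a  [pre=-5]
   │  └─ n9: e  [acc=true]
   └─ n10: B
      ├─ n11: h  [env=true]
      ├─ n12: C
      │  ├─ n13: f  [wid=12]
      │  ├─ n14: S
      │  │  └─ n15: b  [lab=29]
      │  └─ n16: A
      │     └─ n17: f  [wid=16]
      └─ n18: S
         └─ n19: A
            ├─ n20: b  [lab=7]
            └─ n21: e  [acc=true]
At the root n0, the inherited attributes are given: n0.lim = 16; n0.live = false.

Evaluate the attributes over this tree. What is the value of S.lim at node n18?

28

1. n0.lim = 16  [given at root]
2. n0.live = false  [given at root]
3. n1.pre = "rx"  ["rx"]
4. n2.env = false  [terminal]
5. n1.live = "v"  [if h.env then D.pre else "v"]
6. n1.lim = -5  [len(D.pre) - 7]
7. n3.hot = 25  [D.lim + 30]
8. n3.acc = 18  [D.lim * -2 + 8]
9. n4.wid = 16  [terminal]
10. n5.pre = "qv"  ["qv"]
11. n6.pre = -7  [terminal]
12. n7.hot = 13  [13]
13. n7.acc = 23  [a.pre * -1 + 16]
14. n8.pre = -5  [terminal]
15. n7.depth = false  [B.hot > 13]
16. n9.acc = true  [terminal]
17. n5.live = "wqv"  ["w" ++ D.pre]
18. n5.lim = 20  [20]
19. n10.hot = 19  [D.lim * 3 - 41]
20. n10.acc = -1  [B₀.acc + f.wid - 35]
21. n11.env = true  [terminal]
22. n12.depth = true  [true]
23. n13.wid = 12  [terminal]
24. n14.lim = -7  [-7]
25. n14.live = false  [not C.depth]
26. n15.lab = 29  [terminal]
27. n14.ok = true  [b.lab > 28]
28. n14.pre = -6  [b.lab + S.lim - 28]
29. n17.wid = 16  [terminal]
30. n16.val = 6  [f.wid * 2 - 26]
31. n16.idx = 9  [f.wid - 7]
32. n12.hot = 20  [S.pre + 26]
33. n18.lim = 28  [C.hot + B.hot - 11]
34. n18.live = false  [h.env == false]
35. n20.lab = 7  [terminal]
36. n21.acc = true  [terminal]
37. n19.val = 2  [b.lab - 5]
38. n19.idx = 13  [b.lab + 6]
39. n18.ok = false  [S.lim > 28]
40. n18.pre = 9  [A.idx - 4]
41. n10.depth = true  [B.hot == 19]
42. n3.depth = true  [D.lim > 19]
43. n0.ok = false  [B.depth and S.live]
44. n0.pre = 27  [S.lim + 11]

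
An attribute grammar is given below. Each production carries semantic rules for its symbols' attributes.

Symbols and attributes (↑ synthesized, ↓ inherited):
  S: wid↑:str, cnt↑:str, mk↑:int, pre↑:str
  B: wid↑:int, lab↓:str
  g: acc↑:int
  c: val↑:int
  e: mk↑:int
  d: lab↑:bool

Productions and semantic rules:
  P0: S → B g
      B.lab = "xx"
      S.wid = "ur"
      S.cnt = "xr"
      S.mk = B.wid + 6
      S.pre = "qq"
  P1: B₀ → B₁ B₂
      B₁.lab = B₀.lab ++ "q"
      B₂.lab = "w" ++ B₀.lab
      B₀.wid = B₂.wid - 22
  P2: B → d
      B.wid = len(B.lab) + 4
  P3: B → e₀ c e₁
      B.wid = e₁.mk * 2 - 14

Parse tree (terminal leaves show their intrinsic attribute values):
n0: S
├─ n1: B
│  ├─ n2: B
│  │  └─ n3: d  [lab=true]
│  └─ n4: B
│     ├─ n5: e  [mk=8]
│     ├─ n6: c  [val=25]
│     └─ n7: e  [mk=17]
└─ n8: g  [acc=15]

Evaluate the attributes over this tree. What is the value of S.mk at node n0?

4

1. n1.lab = "xx"  ["xx"]
2. n2.lab = "xxq"  [B₀.lab ++ "q"]
3. n3.lab = true  [terminal]
4. n2.wid = 7  [len(B.lab) + 4]
5. n4.lab = "wxx"  ["w" ++ B₀.lab]
6. n5.mk = 8  [terminal]
7. n6.val = 25  [terminal]
8. n7.mk = 17  [terminal]
9. n4.wid = 20  [e₁.mk * 2 - 14]
10. n1.wid = -2  [B₂.wid - 22]
11. n8.acc = 15  [terminal]
12. n0.wid = "ur"  ["ur"]
13. n0.cnt = "xr"  ["xr"]
14. n0.mk = 4  [B.wid + 6]
15. n0.pre = "qq"  ["qq"]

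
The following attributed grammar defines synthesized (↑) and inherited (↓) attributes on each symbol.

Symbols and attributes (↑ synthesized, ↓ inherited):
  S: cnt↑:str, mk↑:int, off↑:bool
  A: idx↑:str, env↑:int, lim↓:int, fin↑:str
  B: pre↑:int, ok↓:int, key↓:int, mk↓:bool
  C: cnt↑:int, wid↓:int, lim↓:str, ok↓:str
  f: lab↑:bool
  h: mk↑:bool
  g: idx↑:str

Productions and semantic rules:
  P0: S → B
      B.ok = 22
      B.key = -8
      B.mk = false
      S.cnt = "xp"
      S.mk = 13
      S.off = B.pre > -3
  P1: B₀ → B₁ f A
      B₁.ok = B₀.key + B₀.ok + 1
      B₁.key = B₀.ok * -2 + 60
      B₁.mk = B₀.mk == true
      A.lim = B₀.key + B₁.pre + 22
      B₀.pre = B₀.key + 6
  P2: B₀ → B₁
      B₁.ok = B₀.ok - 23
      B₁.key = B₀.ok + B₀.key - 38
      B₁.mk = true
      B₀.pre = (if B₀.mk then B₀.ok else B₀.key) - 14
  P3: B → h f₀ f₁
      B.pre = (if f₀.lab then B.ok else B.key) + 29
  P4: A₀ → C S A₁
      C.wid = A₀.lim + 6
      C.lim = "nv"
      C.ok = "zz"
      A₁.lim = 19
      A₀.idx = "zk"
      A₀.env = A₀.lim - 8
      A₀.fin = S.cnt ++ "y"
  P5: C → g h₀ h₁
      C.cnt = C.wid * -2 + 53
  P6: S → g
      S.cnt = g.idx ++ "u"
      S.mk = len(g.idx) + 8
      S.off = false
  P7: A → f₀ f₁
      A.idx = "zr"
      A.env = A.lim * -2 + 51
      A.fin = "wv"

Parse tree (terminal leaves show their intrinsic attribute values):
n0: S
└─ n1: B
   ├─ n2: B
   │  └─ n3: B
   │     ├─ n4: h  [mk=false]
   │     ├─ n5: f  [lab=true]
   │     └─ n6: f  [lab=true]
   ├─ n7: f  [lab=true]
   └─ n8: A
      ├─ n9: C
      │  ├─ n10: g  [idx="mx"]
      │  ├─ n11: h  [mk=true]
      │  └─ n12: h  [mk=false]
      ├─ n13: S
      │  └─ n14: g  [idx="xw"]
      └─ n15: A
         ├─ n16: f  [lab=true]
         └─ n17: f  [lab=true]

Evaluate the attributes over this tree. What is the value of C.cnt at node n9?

1. n1.ok = 22  [22]
2. n1.key = -8  [-8]
3. n1.mk = false  [false]
4. n2.ok = 15  [B₀.key + B₀.ok + 1]
5. n2.key = 16  [B₀.ok * -2 + 60]
6. n2.mk = false  [B₀.mk == true]
7. n3.ok = -8  [B₀.ok - 23]
8. n3.key = -7  [B₀.ok + B₀.key - 38]
9. n3.mk = true  [true]
10. n4.mk = false  [terminal]
11. n5.lab = true  [terminal]
12. n6.lab = true  [terminal]
13. n3.pre = 21  [(if f₀.lab then B.ok else B.key) + 29]
14. n2.pre = 2  [(if B₀.mk then B₀.ok else B₀.key) - 14]
15. n7.lab = true  [terminal]
16. n8.lim = 16  [B₀.key + B₁.pre + 22]
17. n9.wid = 22  [A₀.lim + 6]
18. n9.lim = "nv"  ["nv"]
19. n9.ok = "zz"  ["zz"]
20. n10.idx = "mx"  [terminal]
21. n11.mk = true  [terminal]
22. n12.mk = false  [terminal]
23. n9.cnt = 9  [C.wid * -2 + 53]
24. n14.idx = "xw"  [terminal]
25. n13.cnt = "xwu"  [g.idx ++ "u"]
26. n13.mk = 10  [len(g.idx) + 8]
27. n13.off = false  [false]
28. n15.lim = 19  [19]
29. n16.lab = true  [terminal]
30. n17.lab = true  [terminal]
31. n15.idx = "zr"  ["zr"]
32. n15.env = 13  [A.lim * -2 + 51]
33. n15.fin = "wv"  ["wv"]
34. n8.idx = "zk"  ["zk"]
35. n8.env = 8  [A₀.lim - 8]
36. n8.fin = "xwuy"  [S.cnt ++ "y"]
37. n1.pre = -2  [B₀.key + 6]
38. n0.cnt = "xp"  ["xp"]
39. n0.mk = 13  [13]
40. n0.off = true  [B.pre > -3]

9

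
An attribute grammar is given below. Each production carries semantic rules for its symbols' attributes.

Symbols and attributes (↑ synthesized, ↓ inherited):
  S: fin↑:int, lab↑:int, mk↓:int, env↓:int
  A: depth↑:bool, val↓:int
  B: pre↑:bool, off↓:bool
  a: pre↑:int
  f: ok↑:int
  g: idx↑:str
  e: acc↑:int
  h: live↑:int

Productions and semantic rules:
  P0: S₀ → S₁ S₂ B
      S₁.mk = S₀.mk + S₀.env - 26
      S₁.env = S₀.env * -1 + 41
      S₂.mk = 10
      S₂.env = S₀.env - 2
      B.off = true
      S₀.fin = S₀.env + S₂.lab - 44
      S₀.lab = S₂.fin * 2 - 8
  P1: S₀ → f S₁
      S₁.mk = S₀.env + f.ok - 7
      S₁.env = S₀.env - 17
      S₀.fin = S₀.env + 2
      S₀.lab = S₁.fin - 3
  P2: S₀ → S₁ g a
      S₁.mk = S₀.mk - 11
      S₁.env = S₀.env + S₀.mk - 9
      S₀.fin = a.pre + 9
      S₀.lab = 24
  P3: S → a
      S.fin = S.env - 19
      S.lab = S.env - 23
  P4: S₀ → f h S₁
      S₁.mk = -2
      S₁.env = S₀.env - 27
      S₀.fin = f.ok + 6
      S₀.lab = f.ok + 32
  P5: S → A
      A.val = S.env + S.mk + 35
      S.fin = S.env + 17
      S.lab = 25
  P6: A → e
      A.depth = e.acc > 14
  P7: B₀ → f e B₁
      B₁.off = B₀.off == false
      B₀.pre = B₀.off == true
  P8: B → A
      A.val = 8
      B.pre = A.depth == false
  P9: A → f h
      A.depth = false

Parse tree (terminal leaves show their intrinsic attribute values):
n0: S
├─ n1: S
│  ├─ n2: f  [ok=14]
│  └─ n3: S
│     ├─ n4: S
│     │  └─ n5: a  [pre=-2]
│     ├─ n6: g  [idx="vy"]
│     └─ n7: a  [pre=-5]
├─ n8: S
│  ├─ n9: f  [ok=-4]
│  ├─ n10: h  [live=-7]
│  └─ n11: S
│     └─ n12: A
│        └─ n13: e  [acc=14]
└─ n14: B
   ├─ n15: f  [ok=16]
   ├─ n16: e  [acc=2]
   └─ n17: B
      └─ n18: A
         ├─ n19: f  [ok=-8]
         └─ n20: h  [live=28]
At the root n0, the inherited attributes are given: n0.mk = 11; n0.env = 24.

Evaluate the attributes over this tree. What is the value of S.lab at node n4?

-8

1. n0.mk = 11  [given at root]
2. n0.env = 24  [given at root]
3. n1.mk = 9  [S₀.mk + S₀.env - 26]
4. n1.env = 17  [S₀.env * -1 + 41]
5. n2.ok = 14  [terminal]
6. n3.mk = 24  [S₀.env + f.ok - 7]
7. n3.env = 0  [S₀.env - 17]
8. n4.mk = 13  [S₀.mk - 11]
9. n4.env = 15  [S₀.env + S₀.mk - 9]
10. n5.pre = -2  [terminal]
11. n4.fin = -4  [S.env - 19]
12. n4.lab = -8  [S.env - 23]
13. n6.idx = "vy"  [terminal]
14. n7.pre = -5  [terminal]
15. n3.fin = 4  [a.pre + 9]
16. n3.lab = 24  [24]
17. n1.fin = 19  [S₀.env + 2]
18. n1.lab = 1  [S₁.fin - 3]
19. n8.mk = 10  [10]
20. n8.env = 22  [S₀.env - 2]
21. n9.ok = -4  [terminal]
22. n10.live = -7  [terminal]
23. n11.mk = -2  [-2]
24. n11.env = -5  [S₀.env - 27]
25. n12.val = 28  [S.env + S.mk + 35]
26. n13.acc = 14  [terminal]
27. n12.depth = false  [e.acc > 14]
28. n11.fin = 12  [S.env + 17]
29. n11.lab = 25  [25]
30. n8.fin = 2  [f.ok + 6]
31. n8.lab = 28  [f.ok + 32]
32. n14.off = true  [true]
33. n15.ok = 16  [terminal]
34. n16.acc = 2  [terminal]
35. n17.off = false  [B₀.off == false]
36. n18.val = 8  [8]
37. n19.ok = -8  [terminal]
38. n20.live = 28  [terminal]
39. n18.depth = false  [false]
40. n17.pre = true  [A.depth == false]
41. n14.pre = true  [B₀.off == true]
42. n0.fin = 8  [S₀.env + S₂.lab - 44]
43. n0.lab = -4  [S₂.fin * 2 - 8]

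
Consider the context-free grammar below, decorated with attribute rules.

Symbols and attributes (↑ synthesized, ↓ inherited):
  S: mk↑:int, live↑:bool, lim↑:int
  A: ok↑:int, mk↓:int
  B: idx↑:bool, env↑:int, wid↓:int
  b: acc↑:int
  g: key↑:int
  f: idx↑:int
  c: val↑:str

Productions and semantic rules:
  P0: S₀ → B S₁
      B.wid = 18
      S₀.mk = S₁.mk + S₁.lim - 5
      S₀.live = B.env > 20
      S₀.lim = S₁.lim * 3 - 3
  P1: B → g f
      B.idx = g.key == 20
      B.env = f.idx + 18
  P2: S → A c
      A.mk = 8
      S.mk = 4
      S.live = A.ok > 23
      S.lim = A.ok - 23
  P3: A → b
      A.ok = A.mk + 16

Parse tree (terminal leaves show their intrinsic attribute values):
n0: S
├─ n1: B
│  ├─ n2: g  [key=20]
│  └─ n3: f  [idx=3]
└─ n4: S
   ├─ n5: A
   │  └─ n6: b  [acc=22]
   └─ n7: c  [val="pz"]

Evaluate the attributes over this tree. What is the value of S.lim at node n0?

0

1. n1.wid = 18  [18]
2. n2.key = 20  [terminal]
3. n3.idx = 3  [terminal]
4. n1.idx = true  [g.key == 20]
5. n1.env = 21  [f.idx + 18]
6. n5.mk = 8  [8]
7. n6.acc = 22  [terminal]
8. n5.ok = 24  [A.mk + 16]
9. n7.val = "pz"  [terminal]
10. n4.mk = 4  [4]
11. n4.live = true  [A.ok > 23]
12. n4.lim = 1  [A.ok - 23]
13. n0.mk = 0  [S₁.mk + S₁.lim - 5]
14. n0.live = true  [B.env > 20]
15. n0.lim = 0  [S₁.lim * 3 - 3]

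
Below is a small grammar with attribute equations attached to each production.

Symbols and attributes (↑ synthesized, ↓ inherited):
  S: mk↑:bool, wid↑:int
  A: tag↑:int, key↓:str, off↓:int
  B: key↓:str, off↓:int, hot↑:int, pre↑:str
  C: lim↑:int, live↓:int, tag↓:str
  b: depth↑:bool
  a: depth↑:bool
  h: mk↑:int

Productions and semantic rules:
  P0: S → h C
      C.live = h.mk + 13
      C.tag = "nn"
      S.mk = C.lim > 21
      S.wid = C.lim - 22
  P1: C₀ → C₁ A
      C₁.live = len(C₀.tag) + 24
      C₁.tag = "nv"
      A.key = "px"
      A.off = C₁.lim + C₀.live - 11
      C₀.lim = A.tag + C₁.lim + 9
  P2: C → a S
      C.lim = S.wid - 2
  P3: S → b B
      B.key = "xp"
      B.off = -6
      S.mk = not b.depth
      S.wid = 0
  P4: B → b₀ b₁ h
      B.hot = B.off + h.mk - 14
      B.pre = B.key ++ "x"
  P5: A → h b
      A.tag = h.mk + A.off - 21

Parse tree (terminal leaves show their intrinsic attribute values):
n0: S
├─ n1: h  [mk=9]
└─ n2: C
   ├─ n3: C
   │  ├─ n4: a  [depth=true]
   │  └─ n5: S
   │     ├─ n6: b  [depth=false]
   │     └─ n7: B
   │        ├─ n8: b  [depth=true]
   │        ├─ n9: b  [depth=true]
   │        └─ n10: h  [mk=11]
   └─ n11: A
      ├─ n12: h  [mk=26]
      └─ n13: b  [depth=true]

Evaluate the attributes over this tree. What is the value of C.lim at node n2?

1. n1.mk = 9  [terminal]
2. n2.live = 22  [h.mk + 13]
3. n2.tag = "nn"  ["nn"]
4. n3.live = 26  [len(C₀.tag) + 24]
5. n3.tag = "nv"  ["nv"]
6. n4.depth = true  [terminal]
7. n6.depth = false  [terminal]
8. n7.key = "xp"  ["xp"]
9. n7.off = -6  [-6]
10. n8.depth = true  [terminal]
11. n9.depth = true  [terminal]
12. n10.mk = 11  [terminal]
13. n7.hot = -9  [B.off + h.mk - 14]
14. n7.pre = "xpx"  [B.key ++ "x"]
15. n5.mk = true  [not b.depth]
16. n5.wid = 0  [0]
17. n3.lim = -2  [S.wid - 2]
18. n11.key = "px"  ["px"]
19. n11.off = 9  [C₁.lim + C₀.live - 11]
20. n12.mk = 26  [terminal]
21. n13.depth = true  [terminal]
22. n11.tag = 14  [h.mk + A.off - 21]
23. n2.lim = 21  [A.tag + C₁.lim + 9]
24. n0.mk = false  [C.lim > 21]
25. n0.wid = -1  [C.lim - 22]

21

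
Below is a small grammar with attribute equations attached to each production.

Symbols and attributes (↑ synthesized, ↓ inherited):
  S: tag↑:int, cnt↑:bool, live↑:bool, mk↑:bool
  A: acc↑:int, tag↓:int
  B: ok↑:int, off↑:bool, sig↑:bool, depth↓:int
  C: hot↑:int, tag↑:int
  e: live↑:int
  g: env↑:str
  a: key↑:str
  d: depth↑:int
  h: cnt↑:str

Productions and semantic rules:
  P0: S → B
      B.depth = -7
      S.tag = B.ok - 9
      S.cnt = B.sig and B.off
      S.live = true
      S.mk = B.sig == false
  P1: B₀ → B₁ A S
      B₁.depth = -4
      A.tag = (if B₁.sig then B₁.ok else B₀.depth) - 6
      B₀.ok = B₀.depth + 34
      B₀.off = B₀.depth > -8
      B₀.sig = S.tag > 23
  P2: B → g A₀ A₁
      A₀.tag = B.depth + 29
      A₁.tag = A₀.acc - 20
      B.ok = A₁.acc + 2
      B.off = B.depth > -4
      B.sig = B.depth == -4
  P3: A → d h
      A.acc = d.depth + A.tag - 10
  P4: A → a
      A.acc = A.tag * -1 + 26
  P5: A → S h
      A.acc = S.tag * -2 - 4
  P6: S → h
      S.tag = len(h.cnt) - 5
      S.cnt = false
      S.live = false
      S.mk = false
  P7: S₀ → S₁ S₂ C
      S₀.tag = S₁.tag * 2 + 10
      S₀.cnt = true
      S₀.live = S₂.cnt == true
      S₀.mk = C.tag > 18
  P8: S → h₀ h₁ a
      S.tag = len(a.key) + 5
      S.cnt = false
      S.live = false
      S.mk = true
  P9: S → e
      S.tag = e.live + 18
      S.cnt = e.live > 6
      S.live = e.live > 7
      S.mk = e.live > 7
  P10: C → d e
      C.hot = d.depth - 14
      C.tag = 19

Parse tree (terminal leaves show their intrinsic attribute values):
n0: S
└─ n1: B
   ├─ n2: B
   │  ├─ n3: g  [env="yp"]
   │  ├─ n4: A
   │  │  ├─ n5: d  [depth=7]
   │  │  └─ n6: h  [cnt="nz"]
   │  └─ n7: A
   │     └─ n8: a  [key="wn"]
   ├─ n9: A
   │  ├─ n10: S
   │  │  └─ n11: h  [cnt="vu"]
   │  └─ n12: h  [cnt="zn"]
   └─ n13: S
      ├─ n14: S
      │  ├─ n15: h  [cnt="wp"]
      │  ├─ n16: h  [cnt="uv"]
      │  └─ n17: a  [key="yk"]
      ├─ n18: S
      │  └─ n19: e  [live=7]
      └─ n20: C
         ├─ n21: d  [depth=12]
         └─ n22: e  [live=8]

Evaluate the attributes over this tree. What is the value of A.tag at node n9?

20

1. n1.depth = -7  [-7]
2. n2.depth = -4  [-4]
3. n3.env = "yp"  [terminal]
4. n4.tag = 25  [B.depth + 29]
5. n5.depth = 7  [terminal]
6. n6.cnt = "nz"  [terminal]
7. n4.acc = 22  [d.depth + A.tag - 10]
8. n7.tag = 2  [A₀.acc - 20]
9. n8.key = "wn"  [terminal]
10. n7.acc = 24  [A.tag * -1 + 26]
11. n2.ok = 26  [A₁.acc + 2]
12. n2.off = false  [B.depth > -4]
13. n2.sig = true  [B.depth == -4]
14. n9.tag = 20  [(if B₁.sig then B₁.ok else B₀.depth) - 6]
15. n11.cnt = "vu"  [terminal]
16. n10.tag = -3  [len(h.cnt) - 5]
17. n10.cnt = false  [false]
18. n10.live = false  [false]
19. n10.mk = false  [false]
20. n12.cnt = "zn"  [terminal]
21. n9.acc = 2  [S.tag * -2 - 4]
22. n15.cnt = "wp"  [terminal]
23. n16.cnt = "uv"  [terminal]
24. n17.key = "yk"  [terminal]
25. n14.tag = 7  [len(a.key) + 5]
26. n14.cnt = false  [false]
27. n14.live = false  [false]
28. n14.mk = true  [true]
29. n19.live = 7  [terminal]
30. n18.tag = 25  [e.live + 18]
31. n18.cnt = true  [e.live > 6]
32. n18.live = false  [e.live > 7]
33. n18.mk = false  [e.live > 7]
34. n21.depth = 12  [terminal]
35. n22.live = 8  [terminal]
36. n20.hot = -2  [d.depth - 14]
37. n20.tag = 19  [19]
38. n13.tag = 24  [S₁.tag * 2 + 10]
39. n13.cnt = true  [true]
40. n13.live = true  [S₂.cnt == true]
41. n13.mk = true  [C.tag > 18]
42. n1.ok = 27  [B₀.depth + 34]
43. n1.off = true  [B₀.depth > -8]
44. n1.sig = true  [S.tag > 23]
45. n0.tag = 18  [B.ok - 9]
46. n0.cnt = true  [B.sig and B.off]
47. n0.live = true  [true]
48. n0.mk = false  [B.sig == false]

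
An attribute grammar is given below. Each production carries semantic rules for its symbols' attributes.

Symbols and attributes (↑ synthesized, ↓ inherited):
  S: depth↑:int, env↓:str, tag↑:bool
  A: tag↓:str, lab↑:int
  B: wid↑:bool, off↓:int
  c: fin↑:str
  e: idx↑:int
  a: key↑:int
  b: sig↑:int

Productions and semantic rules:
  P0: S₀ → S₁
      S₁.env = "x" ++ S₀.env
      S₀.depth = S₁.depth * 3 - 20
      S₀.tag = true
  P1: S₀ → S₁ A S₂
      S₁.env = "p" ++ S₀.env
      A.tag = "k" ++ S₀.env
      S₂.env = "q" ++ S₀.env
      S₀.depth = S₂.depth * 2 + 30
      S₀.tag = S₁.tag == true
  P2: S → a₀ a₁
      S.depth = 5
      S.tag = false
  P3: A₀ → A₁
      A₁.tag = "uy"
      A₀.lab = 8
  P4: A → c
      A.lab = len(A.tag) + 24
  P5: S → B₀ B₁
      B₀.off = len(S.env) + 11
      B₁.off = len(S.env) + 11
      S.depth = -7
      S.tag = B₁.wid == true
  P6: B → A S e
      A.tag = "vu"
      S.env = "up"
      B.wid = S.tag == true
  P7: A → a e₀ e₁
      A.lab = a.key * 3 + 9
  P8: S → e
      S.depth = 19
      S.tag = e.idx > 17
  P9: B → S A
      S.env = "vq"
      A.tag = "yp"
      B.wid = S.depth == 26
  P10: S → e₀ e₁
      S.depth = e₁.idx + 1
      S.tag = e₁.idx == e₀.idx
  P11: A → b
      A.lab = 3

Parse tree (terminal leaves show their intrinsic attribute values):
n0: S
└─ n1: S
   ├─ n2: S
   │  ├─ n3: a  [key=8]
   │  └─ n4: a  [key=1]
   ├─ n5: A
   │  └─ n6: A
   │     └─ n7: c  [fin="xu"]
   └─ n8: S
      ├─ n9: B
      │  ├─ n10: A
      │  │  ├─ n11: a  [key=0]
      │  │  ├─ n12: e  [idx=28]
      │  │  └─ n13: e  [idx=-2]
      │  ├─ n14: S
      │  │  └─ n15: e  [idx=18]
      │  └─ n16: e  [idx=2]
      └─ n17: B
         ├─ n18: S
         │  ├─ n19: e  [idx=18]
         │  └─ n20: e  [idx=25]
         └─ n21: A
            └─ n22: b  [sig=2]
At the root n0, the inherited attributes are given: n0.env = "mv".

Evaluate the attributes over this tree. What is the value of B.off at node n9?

15

1. n0.env = "mv"  [given at root]
2. n1.env = "xmv"  ["x" ++ S₀.env]
3. n2.env = "pxmv"  ["p" ++ S₀.env]
4. n3.key = 8  [terminal]
5. n4.key = 1  [terminal]
6. n2.depth = 5  [5]
7. n2.tag = false  [false]
8. n5.tag = "kxmv"  ["k" ++ S₀.env]
9. n6.tag = "uy"  ["uy"]
10. n7.fin = "xu"  [terminal]
11. n6.lab = 26  [len(A.tag) + 24]
12. n5.lab = 8  [8]
13. n8.env = "qxmv"  ["q" ++ S₀.env]
14. n9.off = 15  [len(S.env) + 11]
15. n10.tag = "vu"  ["vu"]
16. n11.key = 0  [terminal]
17. n12.idx = 28  [terminal]
18. n13.idx = -2  [terminal]
19. n10.lab = 9  [a.key * 3 + 9]
20. n14.env = "up"  ["up"]
21. n15.idx = 18  [terminal]
22. n14.depth = 19  [19]
23. n14.tag = true  [e.idx > 17]
24. n16.idx = 2  [terminal]
25. n9.wid = true  [S.tag == true]
26. n17.off = 15  [len(S.env) + 11]
27. n18.env = "vq"  ["vq"]
28. n19.idx = 18  [terminal]
29. n20.idx = 25  [terminal]
30. n18.depth = 26  [e₁.idx + 1]
31. n18.tag = false  [e₁.idx == e₀.idx]
32. n21.tag = "yp"  ["yp"]
33. n22.sig = 2  [terminal]
34. n21.lab = 3  [3]
35. n17.wid = true  [S.depth == 26]
36. n8.depth = -7  [-7]
37. n8.tag = true  [B₁.wid == true]
38. n1.depth = 16  [S₂.depth * 2 + 30]
39. n1.tag = false  [S₁.tag == true]
40. n0.depth = 28  [S₁.depth * 3 - 20]
41. n0.tag = true  [true]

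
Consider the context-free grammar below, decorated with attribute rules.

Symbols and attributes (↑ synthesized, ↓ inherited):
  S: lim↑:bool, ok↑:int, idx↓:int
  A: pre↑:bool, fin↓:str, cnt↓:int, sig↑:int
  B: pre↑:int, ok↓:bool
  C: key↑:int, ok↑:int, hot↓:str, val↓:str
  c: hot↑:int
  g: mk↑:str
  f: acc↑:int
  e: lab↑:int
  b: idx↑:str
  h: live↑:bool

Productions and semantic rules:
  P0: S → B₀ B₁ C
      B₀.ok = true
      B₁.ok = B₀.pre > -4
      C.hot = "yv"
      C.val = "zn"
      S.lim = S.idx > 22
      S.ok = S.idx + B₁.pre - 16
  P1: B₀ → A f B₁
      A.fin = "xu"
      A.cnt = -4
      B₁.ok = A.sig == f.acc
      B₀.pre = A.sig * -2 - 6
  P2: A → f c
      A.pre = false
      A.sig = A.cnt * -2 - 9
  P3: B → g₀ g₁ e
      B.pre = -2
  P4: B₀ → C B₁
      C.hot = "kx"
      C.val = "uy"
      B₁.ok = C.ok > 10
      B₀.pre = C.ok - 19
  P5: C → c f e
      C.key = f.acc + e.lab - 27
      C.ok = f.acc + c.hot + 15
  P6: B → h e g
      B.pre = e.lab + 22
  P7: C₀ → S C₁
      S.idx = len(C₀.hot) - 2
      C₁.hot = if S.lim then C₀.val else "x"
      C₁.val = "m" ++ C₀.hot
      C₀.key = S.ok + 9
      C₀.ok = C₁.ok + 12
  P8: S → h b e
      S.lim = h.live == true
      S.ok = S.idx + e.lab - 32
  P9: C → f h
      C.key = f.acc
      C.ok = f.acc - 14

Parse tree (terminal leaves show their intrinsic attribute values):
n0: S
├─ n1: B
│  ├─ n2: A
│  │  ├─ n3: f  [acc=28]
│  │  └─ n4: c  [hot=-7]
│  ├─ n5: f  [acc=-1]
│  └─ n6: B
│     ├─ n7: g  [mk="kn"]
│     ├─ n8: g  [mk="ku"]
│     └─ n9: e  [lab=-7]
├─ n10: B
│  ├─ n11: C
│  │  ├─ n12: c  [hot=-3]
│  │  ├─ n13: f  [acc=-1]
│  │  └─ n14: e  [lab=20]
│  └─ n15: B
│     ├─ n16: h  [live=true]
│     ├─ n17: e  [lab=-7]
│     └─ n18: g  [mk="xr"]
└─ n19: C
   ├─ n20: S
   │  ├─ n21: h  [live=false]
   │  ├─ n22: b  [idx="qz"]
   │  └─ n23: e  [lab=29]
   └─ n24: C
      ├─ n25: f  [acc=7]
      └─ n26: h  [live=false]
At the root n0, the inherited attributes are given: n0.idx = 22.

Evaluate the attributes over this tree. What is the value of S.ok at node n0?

1. n0.idx = 22  [given at root]
2. n1.ok = true  [true]
3. n2.fin = "xu"  ["xu"]
4. n2.cnt = -4  [-4]
5. n3.acc = 28  [terminal]
6. n4.hot = -7  [terminal]
7. n2.pre = false  [false]
8. n2.sig = -1  [A.cnt * -2 - 9]
9. n5.acc = -1  [terminal]
10. n6.ok = true  [A.sig == f.acc]
11. n7.mk = "kn"  [terminal]
12. n8.mk = "ku"  [terminal]
13. n9.lab = -7  [terminal]
14. n6.pre = -2  [-2]
15. n1.pre = -4  [A.sig * -2 - 6]
16. n10.ok = false  [B₀.pre > -4]
17. n11.hot = "kx"  ["kx"]
18. n11.val = "uy"  ["uy"]
19. n12.hot = -3  [terminal]
20. n13.acc = -1  [terminal]
21. n14.lab = 20  [terminal]
22. n11.key = -8  [f.acc + e.lab - 27]
23. n11.ok = 11  [f.acc + c.hot + 15]
24. n15.ok = true  [C.ok > 10]
25. n16.live = true  [terminal]
26. n17.lab = -7  [terminal]
27. n18.mk = "xr"  [terminal]
28. n15.pre = 15  [e.lab + 22]
29. n10.pre = -8  [C.ok - 19]
30. n19.hot = "yv"  ["yv"]
31. n19.val = "zn"  ["zn"]
32. n20.idx = 0  [len(C₀.hot) - 2]
33. n21.live = false  [terminal]
34. n22.idx = "qz"  [terminal]
35. n23.lab = 29  [terminal]
36. n20.lim = false  [h.live == true]
37. n20.ok = -3  [S.idx + e.lab - 32]
38. n24.hot = "x"  [if S.lim then C₀.val else "x"]
39. n24.val = "myv"  ["m" ++ C₀.hot]
40. n25.acc = 7  [terminal]
41. n26.live = false  [terminal]
42. n24.key = 7  [f.acc]
43. n24.ok = -7  [f.acc - 14]
44. n19.key = 6  [S.ok + 9]
45. n19.ok = 5  [C₁.ok + 12]
46. n0.lim = false  [S.idx > 22]
47. n0.ok = -2  [S.idx + B₁.pre - 16]

-2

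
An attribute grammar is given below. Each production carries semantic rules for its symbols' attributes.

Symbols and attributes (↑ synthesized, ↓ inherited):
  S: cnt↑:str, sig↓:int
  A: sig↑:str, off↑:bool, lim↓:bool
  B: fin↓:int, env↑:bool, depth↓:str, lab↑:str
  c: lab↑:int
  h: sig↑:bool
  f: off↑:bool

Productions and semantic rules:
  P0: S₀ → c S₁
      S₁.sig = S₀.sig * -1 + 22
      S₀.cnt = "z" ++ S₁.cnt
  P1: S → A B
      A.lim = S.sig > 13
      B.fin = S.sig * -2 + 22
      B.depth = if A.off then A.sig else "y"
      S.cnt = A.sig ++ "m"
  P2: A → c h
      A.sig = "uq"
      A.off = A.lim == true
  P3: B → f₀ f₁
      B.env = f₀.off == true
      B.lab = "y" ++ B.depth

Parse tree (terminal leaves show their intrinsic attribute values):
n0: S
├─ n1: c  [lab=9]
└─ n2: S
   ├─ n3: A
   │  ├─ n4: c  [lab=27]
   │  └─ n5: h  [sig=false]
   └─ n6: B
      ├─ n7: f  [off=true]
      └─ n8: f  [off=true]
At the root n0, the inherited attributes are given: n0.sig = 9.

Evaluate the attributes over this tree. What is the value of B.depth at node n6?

1. n0.sig = 9  [given at root]
2. n1.lab = 9  [terminal]
3. n2.sig = 13  [S₀.sig * -1 + 22]
4. n3.lim = false  [S.sig > 13]
5. n4.lab = 27  [terminal]
6. n5.sig = false  [terminal]
7. n3.sig = "uq"  ["uq"]
8. n3.off = false  [A.lim == true]
9. n6.fin = -4  [S.sig * -2 + 22]
10. n6.depth = "y"  [if A.off then A.sig else "y"]
11. n7.off = true  [terminal]
12. n8.off = true  [terminal]
13. n6.env = true  [f₀.off == true]
14. n6.lab = "yy"  ["y" ++ B.depth]
15. n2.cnt = "uqm"  [A.sig ++ "m"]
16. n0.cnt = "zuqm"  ["z" ++ S₁.cnt]

"y"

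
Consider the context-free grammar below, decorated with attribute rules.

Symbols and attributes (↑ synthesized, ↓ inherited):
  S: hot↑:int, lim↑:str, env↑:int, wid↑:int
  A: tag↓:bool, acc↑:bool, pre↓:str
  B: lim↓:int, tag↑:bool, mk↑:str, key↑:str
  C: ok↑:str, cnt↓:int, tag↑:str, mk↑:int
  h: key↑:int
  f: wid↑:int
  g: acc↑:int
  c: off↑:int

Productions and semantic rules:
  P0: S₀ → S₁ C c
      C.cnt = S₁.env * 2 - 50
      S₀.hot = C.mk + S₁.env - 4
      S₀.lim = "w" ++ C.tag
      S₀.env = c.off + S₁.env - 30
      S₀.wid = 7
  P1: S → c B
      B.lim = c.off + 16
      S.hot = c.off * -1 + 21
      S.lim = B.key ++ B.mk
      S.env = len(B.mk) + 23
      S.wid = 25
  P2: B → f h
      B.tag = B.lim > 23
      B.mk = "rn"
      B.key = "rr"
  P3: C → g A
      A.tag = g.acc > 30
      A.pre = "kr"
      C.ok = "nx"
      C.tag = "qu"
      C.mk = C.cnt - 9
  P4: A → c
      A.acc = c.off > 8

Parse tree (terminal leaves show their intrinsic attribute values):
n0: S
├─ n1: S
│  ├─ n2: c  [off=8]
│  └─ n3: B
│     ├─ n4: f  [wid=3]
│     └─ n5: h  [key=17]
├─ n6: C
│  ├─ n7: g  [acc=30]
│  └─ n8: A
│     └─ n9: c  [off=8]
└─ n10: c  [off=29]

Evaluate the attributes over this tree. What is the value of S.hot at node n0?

12

1. n2.off = 8  [terminal]
2. n3.lim = 24  [c.off + 16]
3. n4.wid = 3  [terminal]
4. n5.key = 17  [terminal]
5. n3.tag = true  [B.lim > 23]
6. n3.mk = "rn"  ["rn"]
7. n3.key = "rr"  ["rr"]
8. n1.hot = 13  [c.off * -1 + 21]
9. n1.lim = "rrrn"  [B.key ++ B.mk]
10. n1.env = 25  [len(B.mk) + 23]
11. n1.wid = 25  [25]
12. n6.cnt = 0  [S₁.env * 2 - 50]
13. n7.acc = 30  [terminal]
14. n8.tag = false  [g.acc > 30]
15. n8.pre = "kr"  ["kr"]
16. n9.off = 8  [terminal]
17. n8.acc = false  [c.off > 8]
18. n6.ok = "nx"  ["nx"]
19. n6.tag = "qu"  ["qu"]
20. n6.mk = -9  [C.cnt - 9]
21. n10.off = 29  [terminal]
22. n0.hot = 12  [C.mk + S₁.env - 4]
23. n0.lim = "wqu"  ["w" ++ C.tag]
24. n0.env = 24  [c.off + S₁.env - 30]
25. n0.wid = 7  [7]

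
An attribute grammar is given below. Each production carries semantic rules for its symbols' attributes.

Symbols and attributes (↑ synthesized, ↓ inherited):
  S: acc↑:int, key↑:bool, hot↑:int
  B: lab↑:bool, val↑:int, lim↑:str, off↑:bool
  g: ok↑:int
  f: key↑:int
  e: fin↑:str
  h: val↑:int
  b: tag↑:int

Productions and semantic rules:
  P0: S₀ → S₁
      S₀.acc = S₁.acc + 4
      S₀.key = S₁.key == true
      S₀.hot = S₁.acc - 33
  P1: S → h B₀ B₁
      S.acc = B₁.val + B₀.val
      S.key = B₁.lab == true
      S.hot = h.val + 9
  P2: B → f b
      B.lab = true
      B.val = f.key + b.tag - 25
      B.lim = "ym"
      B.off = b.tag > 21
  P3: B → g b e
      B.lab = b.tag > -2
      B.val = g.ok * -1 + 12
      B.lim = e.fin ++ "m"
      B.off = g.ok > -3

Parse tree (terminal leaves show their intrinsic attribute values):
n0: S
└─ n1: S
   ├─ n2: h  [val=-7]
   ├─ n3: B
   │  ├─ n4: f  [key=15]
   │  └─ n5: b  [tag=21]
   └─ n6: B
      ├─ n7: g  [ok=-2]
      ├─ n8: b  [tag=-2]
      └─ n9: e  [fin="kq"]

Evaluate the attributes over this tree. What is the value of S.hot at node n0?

-8

1. n2.val = -7  [terminal]
2. n4.key = 15  [terminal]
3. n5.tag = 21  [terminal]
4. n3.lab = true  [true]
5. n3.val = 11  [f.key + b.tag - 25]
6. n3.lim = "ym"  ["ym"]
7. n3.off = false  [b.tag > 21]
8. n7.ok = -2  [terminal]
9. n8.tag = -2  [terminal]
10. n9.fin = "kq"  [terminal]
11. n6.lab = false  [b.tag > -2]
12. n6.val = 14  [g.ok * -1 + 12]
13. n6.lim = "kqm"  [e.fin ++ "m"]
14. n6.off = true  [g.ok > -3]
15. n1.acc = 25  [B₁.val + B₀.val]
16. n1.key = false  [B₁.lab == true]
17. n1.hot = 2  [h.val + 9]
18. n0.acc = 29  [S₁.acc + 4]
19. n0.key = false  [S₁.key == true]
20. n0.hot = -8  [S₁.acc - 33]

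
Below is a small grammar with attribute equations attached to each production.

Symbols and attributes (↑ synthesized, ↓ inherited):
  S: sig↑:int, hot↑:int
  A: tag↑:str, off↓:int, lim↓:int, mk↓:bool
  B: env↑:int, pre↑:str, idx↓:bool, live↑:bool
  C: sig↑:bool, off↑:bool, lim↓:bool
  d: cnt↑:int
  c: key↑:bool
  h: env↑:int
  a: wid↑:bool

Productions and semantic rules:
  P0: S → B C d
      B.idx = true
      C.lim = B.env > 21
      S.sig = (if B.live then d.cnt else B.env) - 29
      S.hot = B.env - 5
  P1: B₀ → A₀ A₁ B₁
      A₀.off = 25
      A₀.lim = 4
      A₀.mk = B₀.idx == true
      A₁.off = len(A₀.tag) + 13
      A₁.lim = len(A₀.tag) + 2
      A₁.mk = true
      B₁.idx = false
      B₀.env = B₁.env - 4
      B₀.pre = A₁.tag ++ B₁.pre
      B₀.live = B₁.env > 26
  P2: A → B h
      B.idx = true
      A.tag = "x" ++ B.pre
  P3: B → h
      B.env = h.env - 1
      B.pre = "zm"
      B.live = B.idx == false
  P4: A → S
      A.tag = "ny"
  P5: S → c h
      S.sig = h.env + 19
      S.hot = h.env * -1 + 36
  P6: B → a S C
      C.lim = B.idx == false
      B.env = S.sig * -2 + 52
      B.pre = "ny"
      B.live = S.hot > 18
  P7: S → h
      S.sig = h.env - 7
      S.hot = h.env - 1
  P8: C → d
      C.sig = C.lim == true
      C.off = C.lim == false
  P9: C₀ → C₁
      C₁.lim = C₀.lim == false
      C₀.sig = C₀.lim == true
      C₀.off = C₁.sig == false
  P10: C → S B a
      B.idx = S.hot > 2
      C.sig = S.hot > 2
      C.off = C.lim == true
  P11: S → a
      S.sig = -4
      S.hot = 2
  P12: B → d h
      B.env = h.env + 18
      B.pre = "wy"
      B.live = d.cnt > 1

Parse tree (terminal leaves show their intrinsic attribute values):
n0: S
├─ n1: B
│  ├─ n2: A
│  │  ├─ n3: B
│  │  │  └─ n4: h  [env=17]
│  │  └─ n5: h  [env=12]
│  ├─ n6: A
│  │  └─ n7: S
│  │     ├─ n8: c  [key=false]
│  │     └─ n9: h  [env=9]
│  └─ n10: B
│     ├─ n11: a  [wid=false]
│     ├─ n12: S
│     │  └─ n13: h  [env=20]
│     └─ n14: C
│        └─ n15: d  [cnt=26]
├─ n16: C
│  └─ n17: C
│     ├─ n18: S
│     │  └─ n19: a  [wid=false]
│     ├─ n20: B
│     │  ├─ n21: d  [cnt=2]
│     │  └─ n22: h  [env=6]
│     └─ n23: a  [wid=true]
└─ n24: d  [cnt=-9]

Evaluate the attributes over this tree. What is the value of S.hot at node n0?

1. n1.idx = true  [true]
2. n2.off = 25  [25]
3. n2.lim = 4  [4]
4. n2.mk = true  [B₀.idx == true]
5. n3.idx = true  [true]
6. n4.env = 17  [terminal]
7. n3.env = 16  [h.env - 1]
8. n3.pre = "zm"  ["zm"]
9. n3.live = false  [B.idx == false]
10. n5.env = 12  [terminal]
11. n2.tag = "xzm"  ["x" ++ B.pre]
12. n6.off = 16  [len(A₀.tag) + 13]
13. n6.lim = 5  [len(A₀.tag) + 2]
14. n6.mk = true  [true]
15. n8.key = false  [terminal]
16. n9.env = 9  [terminal]
17. n7.sig = 28  [h.env + 19]
18. n7.hot = 27  [h.env * -1 + 36]
19. n6.tag = "ny"  ["ny"]
20. n10.idx = false  [false]
21. n11.wid = false  [terminal]
22. n13.env = 20  [terminal]
23. n12.sig = 13  [h.env - 7]
24. n12.hot = 19  [h.env - 1]
25. n14.lim = true  [B.idx == false]
26. n15.cnt = 26  [terminal]
27. n14.sig = true  [C.lim == true]
28. n14.off = false  [C.lim == false]
29. n10.env = 26  [S.sig * -2 + 52]
30. n10.pre = "ny"  ["ny"]
31. n10.live = true  [S.hot > 18]
32. n1.env = 22  [B₁.env - 4]
33. n1.pre = "nyny"  [A₁.tag ++ B₁.pre]
34. n1.live = false  [B₁.env > 26]
35. n16.lim = true  [B.env > 21]
36. n17.lim = false  [C₀.lim == false]
37. n19.wid = false  [terminal]
38. n18.sig = -4  [-4]
39. n18.hot = 2  [2]
40. n20.idx = false  [S.hot > 2]
41. n21.cnt = 2  [terminal]
42. n22.env = 6  [terminal]
43. n20.env = 24  [h.env + 18]
44. n20.pre = "wy"  ["wy"]
45. n20.live = true  [d.cnt > 1]
46. n23.wid = true  [terminal]
47. n17.sig = false  [S.hot > 2]
48. n17.off = false  [C.lim == true]
49. n16.sig = true  [C₀.lim == true]
50. n16.off = true  [C₁.sig == false]
51. n24.cnt = -9  [terminal]
52. n0.sig = -7  [(if B.live then d.cnt else B.env) - 29]
53. n0.hot = 17  [B.env - 5]

17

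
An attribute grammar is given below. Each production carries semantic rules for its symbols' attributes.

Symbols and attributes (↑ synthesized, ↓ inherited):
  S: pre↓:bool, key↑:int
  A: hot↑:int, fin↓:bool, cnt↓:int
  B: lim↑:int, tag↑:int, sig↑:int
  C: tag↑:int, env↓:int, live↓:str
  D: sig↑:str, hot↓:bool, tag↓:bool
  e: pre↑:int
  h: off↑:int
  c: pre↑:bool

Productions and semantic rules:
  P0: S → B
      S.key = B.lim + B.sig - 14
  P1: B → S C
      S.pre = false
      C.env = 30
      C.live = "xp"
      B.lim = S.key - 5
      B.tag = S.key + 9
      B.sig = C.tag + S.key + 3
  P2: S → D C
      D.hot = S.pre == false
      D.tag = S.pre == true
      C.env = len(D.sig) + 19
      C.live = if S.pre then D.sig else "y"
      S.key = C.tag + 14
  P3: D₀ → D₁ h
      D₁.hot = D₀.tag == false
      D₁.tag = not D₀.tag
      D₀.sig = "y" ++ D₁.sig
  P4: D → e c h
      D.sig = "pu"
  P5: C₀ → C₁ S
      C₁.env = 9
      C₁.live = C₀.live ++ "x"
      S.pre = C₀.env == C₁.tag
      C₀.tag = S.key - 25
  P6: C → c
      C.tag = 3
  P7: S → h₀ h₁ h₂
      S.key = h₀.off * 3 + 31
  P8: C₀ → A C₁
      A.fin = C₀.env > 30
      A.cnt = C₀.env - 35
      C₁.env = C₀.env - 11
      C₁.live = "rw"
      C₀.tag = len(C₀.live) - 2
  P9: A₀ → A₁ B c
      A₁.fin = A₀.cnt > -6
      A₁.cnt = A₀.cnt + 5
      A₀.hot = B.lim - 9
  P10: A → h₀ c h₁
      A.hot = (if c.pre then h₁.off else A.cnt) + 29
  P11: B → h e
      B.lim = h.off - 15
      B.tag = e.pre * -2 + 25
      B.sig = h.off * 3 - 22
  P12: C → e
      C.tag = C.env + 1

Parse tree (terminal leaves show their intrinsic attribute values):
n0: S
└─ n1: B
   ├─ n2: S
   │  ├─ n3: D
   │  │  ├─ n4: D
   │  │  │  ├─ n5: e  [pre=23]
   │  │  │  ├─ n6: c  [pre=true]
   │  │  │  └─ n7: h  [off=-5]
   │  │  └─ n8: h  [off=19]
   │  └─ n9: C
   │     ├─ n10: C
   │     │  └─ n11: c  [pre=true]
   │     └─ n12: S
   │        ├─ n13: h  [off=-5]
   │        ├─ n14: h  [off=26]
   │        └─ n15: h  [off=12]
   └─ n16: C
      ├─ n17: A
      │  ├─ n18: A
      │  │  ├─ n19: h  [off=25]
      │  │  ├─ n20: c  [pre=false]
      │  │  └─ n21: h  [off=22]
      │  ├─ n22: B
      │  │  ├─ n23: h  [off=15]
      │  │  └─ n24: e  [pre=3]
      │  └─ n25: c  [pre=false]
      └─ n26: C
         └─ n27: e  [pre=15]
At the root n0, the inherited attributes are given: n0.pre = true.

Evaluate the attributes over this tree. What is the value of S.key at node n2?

1. n0.pre = true  [given at root]
2. n2.pre = false  [false]
3. n3.hot = true  [S.pre == false]
4. n3.tag = false  [S.pre == true]
5. n4.hot = true  [D₀.tag == false]
6. n4.tag = true  [not D₀.tag]
7. n5.pre = 23  [terminal]
8. n6.pre = true  [terminal]
9. n7.off = -5  [terminal]
10. n4.sig = "pu"  ["pu"]
11. n8.off = 19  [terminal]
12. n3.sig = "ypu"  ["y" ++ D₁.sig]
13. n9.env = 22  [len(D.sig) + 19]
14. n9.live = "y"  [if S.pre then D.sig else "y"]
15. n10.env = 9  [9]
16. n10.live = "yx"  [C₀.live ++ "x"]
17. n11.pre = true  [terminal]
18. n10.tag = 3  [3]
19. n12.pre = false  [C₀.env == C₁.tag]
20. n13.off = -5  [terminal]
21. n14.off = 26  [terminal]
22. n15.off = 12  [terminal]
23. n12.key = 16  [h₀.off * 3 + 31]
24. n9.tag = -9  [S.key - 25]
25. n2.key = 5  [C.tag + 14]
26. n16.env = 30  [30]
27. n16.live = "xp"  ["xp"]
28. n17.fin = false  [C₀.env > 30]
29. n17.cnt = -5  [C₀.env - 35]
30. n18.fin = true  [A₀.cnt > -6]
31. n18.cnt = 0  [A₀.cnt + 5]
32. n19.off = 25  [terminal]
33. n20.pre = false  [terminal]
34. n21.off = 22  [terminal]
35. n18.hot = 29  [(if c.pre then h₁.off else A.cnt) + 29]
36. n23.off = 15  [terminal]
37. n24.pre = 3  [terminal]
38. n22.lim = 0  [h.off - 15]
39. n22.tag = 19  [e.pre * -2 + 25]
40. n22.sig = 23  [h.off * 3 - 22]
41. n25.pre = false  [terminal]
42. n17.hot = -9  [B.lim - 9]
43. n26.env = 19  [C₀.env - 11]
44. n26.live = "rw"  ["rw"]
45. n27.pre = 15  [terminal]
46. n26.tag = 20  [C.env + 1]
47. n16.tag = 0  [len(C₀.live) - 2]
48. n1.lim = 0  [S.key - 5]
49. n1.tag = 14  [S.key + 9]
50. n1.sig = 8  [C.tag + S.key + 3]
51. n0.key = -6  [B.lim + B.sig - 14]

5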